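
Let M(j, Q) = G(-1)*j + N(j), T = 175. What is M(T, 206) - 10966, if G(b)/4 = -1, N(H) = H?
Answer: -11491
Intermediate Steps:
G(b) = -4 (G(b) = 4*(-1) = -4)
M(j, Q) = -3*j (M(j, Q) = -4*j + j = -3*j)
M(T, 206) - 10966 = -3*175 - 10966 = -525 - 10966 = -11491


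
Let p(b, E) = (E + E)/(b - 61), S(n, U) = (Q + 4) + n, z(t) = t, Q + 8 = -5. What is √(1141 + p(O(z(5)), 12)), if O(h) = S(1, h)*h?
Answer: 29*√13837/101 ≈ 33.775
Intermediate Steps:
Q = -13 (Q = -8 - 5 = -13)
S(n, U) = -9 + n (S(n, U) = (-13 + 4) + n = -9 + n)
O(h) = -8*h (O(h) = (-9 + 1)*h = -8*h)
p(b, E) = 2*E/(-61 + b) (p(b, E) = (2*E)/(-61 + b) = 2*E/(-61 + b))
√(1141 + p(O(z(5)), 12)) = √(1141 + 2*12/(-61 - 8*5)) = √(1141 + 2*12/(-61 - 40)) = √(1141 + 2*12/(-101)) = √(1141 + 2*12*(-1/101)) = √(1141 - 24/101) = √(115217/101) = 29*√13837/101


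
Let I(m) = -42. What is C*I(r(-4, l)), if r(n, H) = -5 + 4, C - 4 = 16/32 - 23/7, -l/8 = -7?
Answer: -51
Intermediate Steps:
l = 56 (l = -8*(-7) = 56)
C = 17/14 (C = 4 + (16/32 - 23/7) = 4 + (16*(1/32) - 23*⅐) = 4 + (½ - 23/7) = 4 - 39/14 = 17/14 ≈ 1.2143)
r(n, H) = -1
C*I(r(-4, l)) = (17/14)*(-42) = -51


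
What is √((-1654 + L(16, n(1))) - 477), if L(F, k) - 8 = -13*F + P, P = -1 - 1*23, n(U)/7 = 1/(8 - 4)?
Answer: I*√2355 ≈ 48.528*I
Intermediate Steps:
n(U) = 7/4 (n(U) = 7/(8 - 4) = 7/4)
P = -24 (P = -1 - 23 = -24)
L(F, k) = -16 - 13*F (L(F, k) = 8 + (-13*F - 24) = 8 + (-24 - 13*F) = -16 - 13*F)
√((-1654 + L(16, n(1))) - 477) = √((-1654 + (-16 - 13*16)) - 477) = √((-1654 + (-16 - 208)) - 477) = √((-1654 - 224) - 477) = √(-1878 - 477) = √(-2355) = I*√2355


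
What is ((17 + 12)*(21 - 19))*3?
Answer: 174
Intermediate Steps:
((17 + 12)*(21 - 19))*3 = (29*2)*3 = 58*3 = 174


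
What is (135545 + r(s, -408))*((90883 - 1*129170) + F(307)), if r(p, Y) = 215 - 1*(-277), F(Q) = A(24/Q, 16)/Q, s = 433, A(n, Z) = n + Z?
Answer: -490890402413499/94249 ≈ -5.2084e+9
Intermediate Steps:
A(n, Z) = Z + n
F(Q) = (16 + 24/Q)/Q
r(p, Y) = 492 (r(p, Y) = 215 + 277 = 492)
(135545 + r(s, -408))*((90883 - 1*129170) + F(307)) = (135545 + 492)*((90883 - 1*129170) + 8*(3 + 2*307)/307²) = 136037*((90883 - 129170) + 8*(1/94249)*(3 + 614)) = 136037*(-38287 + 8*(1/94249)*617) = 136037*(-38287 + 4936/94249) = 136037*(-3608506527/94249) = -490890402413499/94249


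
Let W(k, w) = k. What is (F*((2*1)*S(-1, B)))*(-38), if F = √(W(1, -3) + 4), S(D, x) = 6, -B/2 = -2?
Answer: -456*√5 ≈ -1019.6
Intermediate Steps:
B = 4 (B = -2*(-2) = 4)
F = √5 (F = √(1 + 4) = √5 ≈ 2.2361)
(F*((2*1)*S(-1, B)))*(-38) = (√5*((2*1)*6))*(-38) = (√5*(2*6))*(-38) = (√5*12)*(-38) = (12*√5)*(-38) = -456*√5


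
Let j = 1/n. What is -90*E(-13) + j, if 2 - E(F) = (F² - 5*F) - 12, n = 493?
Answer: 9761401/493 ≈ 19800.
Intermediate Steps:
E(F) = 14 - F² + 5*F (E(F) = 2 - ((F² - 5*F) - 12) = 2 - (-12 + F² - 5*F) = 2 + (12 - F² + 5*F) = 14 - F² + 5*F)
j = 1/493 ≈ 0.0020284
-90*E(-13) + j = -90*(14 - 1*(-13)² + 5*(-13)) + 1/493 = -90*(14 - 1*169 - 65) + 1/493 = -90*(14 - 169 - 65) + 1/493 = -90*(-220) + 1/493 = 19800 + 1/493 = 9761401/493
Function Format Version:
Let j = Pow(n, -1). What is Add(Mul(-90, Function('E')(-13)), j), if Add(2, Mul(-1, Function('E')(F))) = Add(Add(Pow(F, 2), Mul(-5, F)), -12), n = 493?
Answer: Rational(9761401, 493) ≈ 19800.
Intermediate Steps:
Function('E')(F) = Add(14, Mul(-1, Pow(F, 2)), Mul(5, F)) (Function('E')(F) = Add(2, Mul(-1, Add(Add(Pow(F, 2), Mul(-5, F)), -12))) = Add(2, Mul(-1, Add(-12, Pow(F, 2), Mul(-5, F)))) = Add(2, Add(12, Mul(-1, Pow(F, 2)), Mul(5, F))) = Add(14, Mul(-1, Pow(F, 2)), Mul(5, F)))
j = Rational(1, 493) (j = Pow(493, -1) = Rational(1, 493) ≈ 0.0020284)
Add(Mul(-90, Function('E')(-13)), j) = Add(Mul(-90, Add(14, Mul(-1, Pow(-13, 2)), Mul(5, -13))), Rational(1, 493)) = Add(Mul(-90, Add(14, Mul(-1, 169), -65)), Rational(1, 493)) = Add(Mul(-90, Add(14, -169, -65)), Rational(1, 493)) = Add(Mul(-90, -220), Rational(1, 493)) = Add(19800, Rational(1, 493)) = Rational(9761401, 493)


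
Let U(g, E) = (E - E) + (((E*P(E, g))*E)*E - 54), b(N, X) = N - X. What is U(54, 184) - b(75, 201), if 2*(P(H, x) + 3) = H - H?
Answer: -18688440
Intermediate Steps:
P(H, x) = -3 (P(H, x) = -3 + (H - H)/2 = -3 + (1/2)*0 = -3 + 0 = -3)
U(g, E) = -54 - 3*E**3 (U(g, E) = (E - E) + (((E*(-3))*E)*E - 54) = 0 + (((-3*E)*E)*E - 54) = 0 + ((-3*E**2)*E - 54) = 0 + (-3*E**3 - 54) = 0 + (-54 - 3*E**3) = -54 - 3*E**3)
U(54, 184) - b(75, 201) = (-54 - 3*184**3) - (75 - 1*201) = (-54 - 3*6229504) - (75 - 201) = (-54 - 18688512) - 1*(-126) = -18688566 + 126 = -18688440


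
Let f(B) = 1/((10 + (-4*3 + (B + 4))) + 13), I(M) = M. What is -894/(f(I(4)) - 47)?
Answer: 8493/446 ≈ 19.043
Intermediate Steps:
f(B) = 1/(15 + B) (f(B) = 1/((10 + (-12 + (4 + B))) + 13) = 1/((10 + (-8 + B)) + 13) = 1/((2 + B) + 13) = 1/(15 + B))
-894/(f(I(4)) - 47) = -894/(1/(15 + 4) - 47) = -894/(1/19 - 47) = -894/(-892/19) = -894*(-19/892) = 8493/446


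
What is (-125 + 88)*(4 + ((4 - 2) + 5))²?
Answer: -4477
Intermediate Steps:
(-125 + 88)*(4 + ((4 - 2) + 5))² = -37*(4 + (2 + 5))² = -37*(4 + 7)² = -37*11² = -37*121 = -4477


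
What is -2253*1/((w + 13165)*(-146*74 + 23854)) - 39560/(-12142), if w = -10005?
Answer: 271891320679/83451966000 ≈ 3.2581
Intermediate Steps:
-2253*1/((w + 13165)*(-146*74 + 23854)) - 39560/(-12142) = -2253*1/((-10005 + 13165)*(-146*74 + 23854)) - 39560/(-12142) = -2253*1/(3160*(-10804 + 23854)) - 39560*(-1/12142) = -2253/(3160*13050) + 19780/6071 = -2253/41238000 + 19780/6071 = -2253*1/41238000 + 19780/6071 = -751/13746000 + 19780/6071 = 271891320679/83451966000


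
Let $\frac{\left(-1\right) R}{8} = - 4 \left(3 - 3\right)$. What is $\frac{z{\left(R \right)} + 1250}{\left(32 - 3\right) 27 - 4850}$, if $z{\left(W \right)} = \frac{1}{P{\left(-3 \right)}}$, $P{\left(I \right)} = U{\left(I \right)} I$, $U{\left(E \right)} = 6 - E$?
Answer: $- \frac{33749}{109809} \approx -0.30734$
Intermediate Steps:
$R = 0$ ($R = - 8 \left(- 4 \left(3 - 3\right)\right) = - 8 \left(\left(-4\right) 0\right) = \left(-8\right) 0 = 0$)
$P{\left(I \right)} = I \left(6 - I\right)$ ($P{\left(I \right)} = \left(6 - I\right) I = I \left(6 - I\right)$)
$z{\left(W \right)} = - \frac{1}{27}$ ($z{\left(W \right)} = \frac{1}{\left(-3\right) \left(6 - -3\right)} = \frac{1}{\left(-3\right) \left(6 + 3\right)} = \frac{1}{\left(-3\right) 9} = \frac{1}{-27} = - \frac{1}{27}$)
$\frac{z{\left(R \right)} + 1250}{\left(32 - 3\right) 27 - 4850} = \frac{- \frac{1}{27} + 1250}{\left(32 - 3\right) 27 - 4850} = \frac{33749}{27 \left(29 \cdot 27 - 4850\right)} = \frac{33749}{27 \left(783 - 4850\right)} = \frac{33749}{27 \left(-4067\right)} = \frac{33749}{27} \left(- \frac{1}{4067}\right) = - \frac{33749}{109809}$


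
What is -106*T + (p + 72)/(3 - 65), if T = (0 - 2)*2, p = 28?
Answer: 13094/31 ≈ 422.39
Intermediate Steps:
T = -4 (T = -2*2 = -4)
-106*T + (p + 72)/(3 - 65) = -106*(-4) + (28 + 72)/(3 - 65) = 424 + 100/(-62) = 424 + 100*(-1/62) = 424 - 50/31 = 13094/31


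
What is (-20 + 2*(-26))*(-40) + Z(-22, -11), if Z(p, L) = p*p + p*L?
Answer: 3606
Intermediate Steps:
Z(p, L) = p² + L*p
(-20 + 2*(-26))*(-40) + Z(-22, -11) = (-20 + 2*(-26))*(-40) - 22*(-11 - 22) = (-20 - 52)*(-40) - 22*(-33) = -72*(-40) + 726 = 2880 + 726 = 3606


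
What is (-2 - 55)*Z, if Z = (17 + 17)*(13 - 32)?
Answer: 36822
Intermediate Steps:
Z = -646 (Z = 34*(-19) = -646)
(-2 - 55)*Z = (-2 - 55)*(-646) = -57*(-646) = 36822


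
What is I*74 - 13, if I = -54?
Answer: -4009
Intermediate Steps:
I*74 - 13 = -54*74 - 13 = -3996 - 13 = -4009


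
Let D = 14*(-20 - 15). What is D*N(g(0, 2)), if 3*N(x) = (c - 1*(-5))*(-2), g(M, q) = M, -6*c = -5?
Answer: 17150/9 ≈ 1905.6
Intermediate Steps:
c = 5/6 (c = -1/6*(-5) = 5/6 ≈ 0.83333)
D = -490 (D = 14*(-35) = -490)
N(x) = -35/9 (N(x) = ((5/6 - 1*(-5))*(-2))/3 = ((5/6 + 5)*(-2))/3 = ((35/6)*(-2))/3 = (1/3)*(-35/3) = -35/9)
D*N(g(0, 2)) = -490*(-35/9) = 17150/9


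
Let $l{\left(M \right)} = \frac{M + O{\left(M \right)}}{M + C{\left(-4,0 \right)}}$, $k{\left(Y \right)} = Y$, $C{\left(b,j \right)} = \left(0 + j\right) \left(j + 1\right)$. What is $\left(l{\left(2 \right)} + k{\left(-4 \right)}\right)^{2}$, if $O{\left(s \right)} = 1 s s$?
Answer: $1$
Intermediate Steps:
$C{\left(b,j \right)} = j \left(1 + j\right)$
$O{\left(s \right)} = s^{2}$ ($O{\left(s \right)} = s s = s^{2}$)
$l{\left(M \right)} = \frac{M + M^{2}}{M}$ ($l{\left(M \right)} = \frac{M + M^{2}}{M + 0 \left(1 + 0\right)} = \frac{M + M^{2}}{M + 0 \cdot 1} = \frac{M + M^{2}}{M + 0} = \frac{M + M^{2}}{M}$)
$\left(l{\left(2 \right)} + k{\left(-4 \right)}\right)^{2} = \left(\left(1 + 2\right) - 4\right)^{2} = \left(3 - 4\right)^{2} = \left(-1\right)^{2} = 1$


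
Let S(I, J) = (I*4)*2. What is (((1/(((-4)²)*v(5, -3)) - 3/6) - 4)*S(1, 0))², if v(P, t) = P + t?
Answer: 20449/16 ≈ 1278.1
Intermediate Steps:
S(I, J) = 8*I (S(I, J) = (4*I)*2 = 8*I)
(((1/(((-4)²)*v(5, -3)) - 3/6) - 4)*S(1, 0))² = (((1/(((-4)²)*(5 - 3)) - 3/6) - 4)*(8*1))² = (((1/(16*2) - 3*⅙) - 4)*8)² = ((((1/16)*(½) - ½) - 4)*8)² = (((1/32 - ½) - 4)*8)² = ((-15/32 - 4)*8)² = (-143/32*8)² = (-143/4)² = 20449/16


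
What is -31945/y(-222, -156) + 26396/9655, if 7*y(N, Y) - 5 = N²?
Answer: -857970381/475885295 ≈ -1.8029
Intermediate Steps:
y(N, Y) = 5/7 + N²/7
-31945/y(-222, -156) + 26396/9655 = -31945/(5/7 + (⅐)*(-222)²) + 26396/9655 = -31945/(5/7 + (⅐)*49284) + 26396*(1/9655) = -31945/(5/7 + 49284/7) + 26396/9655 = -31945/49289/7 + 26396/9655 = -31945*7/49289 + 26396/9655 = -223615/49289 + 26396/9655 = -857970381/475885295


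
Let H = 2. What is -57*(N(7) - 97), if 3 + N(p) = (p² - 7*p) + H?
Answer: 5586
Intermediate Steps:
N(p) = -1 + p² - 7*p (N(p) = -3 + ((p² - 7*p) + 2) = -3 + (2 + p² - 7*p) = -1 + p² - 7*p)
-57*(N(7) - 97) = -57*((-1 + 7² - 7*7) - 97) = -57*((-1 + 49 - 49) - 97) = -57*(-1 - 97) = -57*(-98) = 5586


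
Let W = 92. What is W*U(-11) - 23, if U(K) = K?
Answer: -1035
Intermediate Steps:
W*U(-11) - 23 = 92*(-11) - 23 = -1012 - 23 = -1035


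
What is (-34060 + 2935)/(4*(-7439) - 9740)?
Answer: 31125/39496 ≈ 0.78805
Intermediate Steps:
(-34060 + 2935)/(4*(-7439) - 9740) = -31125/(-29756 - 9740) = -31125/(-39496) = -31125*(-1/39496) = 31125/39496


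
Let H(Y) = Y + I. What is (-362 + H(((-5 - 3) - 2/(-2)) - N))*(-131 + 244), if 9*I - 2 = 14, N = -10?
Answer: -363295/9 ≈ -40366.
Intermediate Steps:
I = 16/9 (I = 2/9 + (⅑)*14 = 2/9 + 14/9 = 16/9 ≈ 1.7778)
H(Y) = 16/9 + Y (H(Y) = Y + 16/9 = 16/9 + Y)
(-362 + H(((-5 - 3) - 2/(-2)) - N))*(-131 + 244) = (-362 + (16/9 + (((-5 - 3) - 2/(-2)) - 1*(-10))))*(-131 + 244) = (-362 + (16/9 + ((-8 - 2*(-½)) + 10)))*113 = (-362 + (16/9 + ((-8 + 1) + 10)))*113 = (-362 + (16/9 + (-7 + 10)))*113 = (-362 + (16/9 + 3))*113 = (-362 + 43/9)*113 = -3215/9*113 = -363295/9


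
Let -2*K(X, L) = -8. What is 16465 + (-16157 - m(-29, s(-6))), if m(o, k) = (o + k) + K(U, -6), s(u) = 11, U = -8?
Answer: 322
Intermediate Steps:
K(X, L) = 4 (K(X, L) = -½*(-8) = 4)
m(o, k) = 4 + k + o (m(o, k) = (o + k) + 4 = (k + o) + 4 = 4 + k + o)
16465 + (-16157 - m(-29, s(-6))) = 16465 + (-16157 - (4 + 11 - 29)) = 16465 + (-16157 - 1*(-14)) = 16465 + (-16157 + 14) = 16465 - 16143 = 322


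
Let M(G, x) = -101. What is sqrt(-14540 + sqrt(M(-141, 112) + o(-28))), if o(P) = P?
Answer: sqrt(-14540 + I*sqrt(129)) ≈ 0.0471 + 120.58*I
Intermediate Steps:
sqrt(-14540 + sqrt(M(-141, 112) + o(-28))) = sqrt(-14540 + sqrt(-101 - 28)) = sqrt(-14540 + sqrt(-129)) = sqrt(-14540 + I*sqrt(129))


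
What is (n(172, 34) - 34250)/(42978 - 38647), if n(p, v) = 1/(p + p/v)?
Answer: -103092483/13036310 ≈ -7.9081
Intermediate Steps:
(n(172, 34) - 34250)/(42978 - 38647) = (34/(172*(1 + 34)) - 34250)/(42978 - 38647) = (34*(1/172)/35 - 34250)/4331 = (34*(1/172)*(1/35) - 34250)*(1/4331) = (17/3010 - 34250)*(1/4331) = -103092483/3010*1/4331 = -103092483/13036310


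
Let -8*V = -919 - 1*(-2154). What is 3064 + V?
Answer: 23277/8 ≈ 2909.6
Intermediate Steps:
V = -1235/8 (V = -(-919 - 1*(-2154))/8 = -(-919 + 2154)/8 = -⅛*1235 = -1235/8 ≈ -154.38)
3064 + V = 3064 - 1235/8 = 23277/8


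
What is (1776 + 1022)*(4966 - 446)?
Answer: 12646960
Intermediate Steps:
(1776 + 1022)*(4966 - 446) = 2798*4520 = 12646960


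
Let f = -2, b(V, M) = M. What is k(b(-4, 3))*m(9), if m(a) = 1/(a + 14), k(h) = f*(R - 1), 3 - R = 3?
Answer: 2/23 ≈ 0.086957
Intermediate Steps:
R = 0 (R = 3 - 1*3 = 3 - 3 = 0)
k(h) = 2 (k(h) = -2*(0 - 1) = -2*(-1) = 2)
m(a) = 1/(14 + a)
k(b(-4, 3))*m(9) = 2/(14 + 9) = 2/23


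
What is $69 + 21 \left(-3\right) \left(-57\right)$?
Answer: $3660$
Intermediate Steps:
$69 + 21 \left(-3\right) \left(-57\right) = 69 - -3591 = 69 + 3591 = 3660$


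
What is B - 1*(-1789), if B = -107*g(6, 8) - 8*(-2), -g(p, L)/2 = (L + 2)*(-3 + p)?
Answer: 8225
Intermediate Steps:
g(p, L) = -2*(-3 + p)*(2 + L) (g(p, L) = -2*(L + 2)*(-3 + p) = -2*(2 + L)*(-3 + p) = -2*(-3 + p)*(2 + L))
B = 6436 (B = -107*(12 - 4*6 + 6*8 - 2*8*6) - 8*(-2) = -107*(12 - 24 + 48 - 96) + 16 = -107*(-60) + 16 = 6420 + 16 = 6436)
B - 1*(-1789) = 6436 - 1*(-1789) = 6436 + 1789 = 8225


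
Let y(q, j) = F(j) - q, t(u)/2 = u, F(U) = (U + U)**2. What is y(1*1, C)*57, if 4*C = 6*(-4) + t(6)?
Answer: 1995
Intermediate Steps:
F(U) = 4*U**2 (F(U) = (2*U)**2 = 4*U**2)
t(u) = 2*u
C = -3 (C = (6*(-4) + 2*6)/4 = (-24 + 12)/4 = (1/4)*(-12) = -3)
y(q, j) = -q + 4*j**2 (y(q, j) = 4*j**2 - q = -q + 4*j**2)
y(1*1, C)*57 = (-1 + 4*(-3)**2)*57 = (-1*1 + 4*9)*57 = (-1 + 36)*57 = 35*57 = 1995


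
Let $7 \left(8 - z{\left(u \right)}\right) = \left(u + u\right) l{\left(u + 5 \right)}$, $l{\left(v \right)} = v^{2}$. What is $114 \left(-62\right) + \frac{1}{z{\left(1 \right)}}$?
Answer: $- \frac{113095}{16} \approx -7068.4$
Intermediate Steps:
$z{\left(u \right)} = 8 - \frac{2 u \left(5 + u\right)^{2}}{7}$ ($z{\left(u \right)} = 8 - \frac{\left(u + u\right) \left(u + 5\right)^{2}}{7} = 8 - \frac{2 u \left(5 + u\right)^{2}}{7}$)
$114 \left(-62\right) + \frac{1}{z{\left(1 \right)}} = 114 \left(-62\right) + \frac{1}{8 - \frac{2 \left(5 + 1\right)^{2}}{7}} = -7068 + \frac{1}{8 - \frac{2 \cdot 6^{2}}{7}} = -7068 + \frac{1}{8 - \frac{2}{7} \cdot 36} = -7068 + \frac{1}{8 - \frac{72}{7}} = -7068 + \frac{1}{- \frac{16}{7}} = -7068 - \frac{7}{16} = - \frac{113095}{16}$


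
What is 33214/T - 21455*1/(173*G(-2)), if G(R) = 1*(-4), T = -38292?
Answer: 199642693/6624516 ≈ 30.137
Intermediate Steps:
G(R) = -4
33214/T - 21455*1/(173*G(-2)) = 33214/(-38292) - 21455/(173*(-4)) = 33214*(-1/38292) - 21455/(-692) = -16607/19146 - 21455*(-1/692) = -16607/19146 + 21455/692 = 199642693/6624516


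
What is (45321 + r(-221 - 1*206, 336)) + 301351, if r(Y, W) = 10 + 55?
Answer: 346737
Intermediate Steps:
r(Y, W) = 65
(45321 + r(-221 - 1*206, 336)) + 301351 = (45321 + 65) + 301351 = 45386 + 301351 = 346737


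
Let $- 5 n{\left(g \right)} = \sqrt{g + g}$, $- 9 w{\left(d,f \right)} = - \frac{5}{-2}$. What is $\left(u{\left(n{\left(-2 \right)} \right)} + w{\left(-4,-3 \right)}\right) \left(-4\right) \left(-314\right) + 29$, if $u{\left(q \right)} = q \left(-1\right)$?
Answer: $- \frac{2879}{9} + \frac{2512 i}{5} \approx -319.89 + 502.4 i$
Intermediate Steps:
$w{\left(d,f \right)} = - \frac{5}{18}$ ($w{\left(d,f \right)} = - \frac{\left(-5\right) \frac{1}{-2}}{9} = - \frac{\left(-5\right) \left(- \frac{1}{2}\right)}{9} = \left(- \frac{1}{9}\right) \frac{5}{2} = - \frac{5}{18}$)
$n{\left(g \right)} = - \frac{\sqrt{2} \sqrt{g}}{5}$ ($n{\left(g \right)} = - \frac{\sqrt{g + g}}{5} = - \frac{\sqrt{2 g}}{5} = - \frac{\sqrt{2} \sqrt{g}}{5}$)
$u{\left(q \right)} = - q$
$\left(u{\left(n{\left(-2 \right)} \right)} + w{\left(-4,-3 \right)}\right) \left(-4\right) \left(-314\right) + 29 = \left(- \frac{\left(-1\right) \sqrt{2} \sqrt{-2}}{5} - \frac{5}{18}\right) \left(-4\right) \left(-314\right) + 29 = \left(- \frac{\left(-1\right) \sqrt{2} i \sqrt{2}}{5} - \frac{5}{18}\right) \left(-4\right) \left(-314\right) + 29 = \left(- \frac{\left(-2\right) i}{5} - \frac{5}{18}\right) \left(-4\right) \left(-314\right) + 29 = \left(\frac{2 i}{5} - \frac{5}{18}\right) \left(-4\right) \left(-314\right) + 29 = \left(- \frac{5}{18} + \frac{2 i}{5}\right) \left(-4\right) \left(-314\right) + 29 = \left(\frac{10}{9} - \frac{8 i}{5}\right) \left(-314\right) + 29 = \left(- \frac{3140}{9} + \frac{2512 i}{5}\right) + 29 = - \frac{2879}{9} + \frac{2512 i}{5}$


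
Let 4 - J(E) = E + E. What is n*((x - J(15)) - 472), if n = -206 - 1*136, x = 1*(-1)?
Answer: 152874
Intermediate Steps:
x = -1
J(E) = 4 - 2*E (J(E) = 4 - (E + E) = 4 - 2*E)
n = -342 (n = -206 - 136 = -342)
n*((x - J(15)) - 472) = -342*((-1 - (4 - 2*15)) - 472) = -342*((-1 - (4 - 30)) - 472) = -342*((-1 - 1*(-26)) - 472) = -342*((-1 + 26) - 472) = -342*(25 - 472) = -342*(-447) = 152874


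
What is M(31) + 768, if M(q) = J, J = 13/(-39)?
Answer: 2303/3 ≈ 767.67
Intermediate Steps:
J = -⅓ (J = 13*(-1/39) = -⅓ ≈ -0.33333)
M(q) = -⅓
M(31) + 768 = -⅓ + 768 = 2303/3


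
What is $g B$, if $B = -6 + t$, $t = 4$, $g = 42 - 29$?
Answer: $-26$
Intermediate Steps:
$g = 13$ ($g = 42 - 29 = 13$)
$B = -2$ ($B = -6 + 4 = -2$)
$g B = 13 \left(-2\right) = -26$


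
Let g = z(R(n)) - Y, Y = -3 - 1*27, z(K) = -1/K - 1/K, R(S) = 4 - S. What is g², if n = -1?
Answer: 21904/25 ≈ 876.16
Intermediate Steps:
z(K) = -2/K
Y = -30 (Y = -3 - 27 = -30)
g = 148/5 (g = -2/(4 - 1*(-1)) - 1*(-30) = -2/(4 + 1) + 30 = -2/5 + 30 = -2*⅕ + 30 = -⅖ + 30 = 148/5 ≈ 29.600)
g² = (148/5)² = 21904/25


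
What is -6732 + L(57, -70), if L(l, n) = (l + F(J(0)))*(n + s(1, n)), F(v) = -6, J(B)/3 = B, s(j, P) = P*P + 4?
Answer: 239802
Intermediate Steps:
s(j, P) = 4 + P² (s(j, P) = P² + 4 = 4 + P²)
J(B) = 3*B
L(l, n) = (-6 + l)*(4 + n + n²) (L(l, n) = (l - 6)*(n + (4 + n²)) = (-6 + l)*(4 + n + n²))
-6732 + L(57, -70) = -6732 + (-24 - 6*(-70) - 6*(-70)² + 57*(-70) + 57*(4 + (-70)²)) = -6732 + (-24 + 420 - 6*4900 - 3990 + 57*(4 + 4900)) = -6732 + (-24 + 420 - 29400 - 3990 + 57*4904) = -6732 + (-24 + 420 - 29400 - 3990 + 279528) = -6732 + 246534 = 239802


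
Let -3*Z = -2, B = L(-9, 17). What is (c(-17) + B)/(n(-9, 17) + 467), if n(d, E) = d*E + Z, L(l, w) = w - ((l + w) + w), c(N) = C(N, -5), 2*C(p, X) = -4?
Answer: -15/472 ≈ -0.031780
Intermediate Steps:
C(p, X) = -2 (C(p, X) = (1/2)*(-4) = -2)
c(N) = -2
L(l, w) = -l - w (L(l, w) = w - (l + 2*w) = w + (-l - 2*w) = -l - w)
B = -8 (B = -1*(-9) - 1*17 = 9 - 17 = -8)
Z = 2/3 (Z = -1/3*(-2) = 2/3 ≈ 0.66667)
n(d, E) = 2/3 + E*d (n(d, E) = d*E + 2/3 = E*d + 2/3 = 2/3 + E*d)
(c(-17) + B)/(n(-9, 17) + 467) = (-2 - 8)/((2/3 + 17*(-9)) + 467) = -10/((2/3 - 153) + 467) = -10/(-457/3 + 467) = -10/944/3 = -10*3/944 = -15/472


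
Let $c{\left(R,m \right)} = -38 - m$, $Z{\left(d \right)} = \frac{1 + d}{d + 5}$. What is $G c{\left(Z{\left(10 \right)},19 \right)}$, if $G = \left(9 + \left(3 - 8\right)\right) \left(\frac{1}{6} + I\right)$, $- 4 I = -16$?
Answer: $-950$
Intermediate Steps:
$I = 4$ ($I = \left(- \frac{1}{4}\right) \left(-16\right) = 4$)
$Z{\left(d \right)} = \frac{1 + d}{5 + d}$
$G = \frac{50}{3}$ ($G = \left(9 + \left(3 - 8\right)\right) \left(\frac{1}{6} + 4\right) = \left(9 - 5\right) \left(\frac{1}{6} + 4\right) = 4 \cdot \frac{25}{6} = \frac{50}{3} \approx 16.667$)
$G c{\left(Z{\left(10 \right)},19 \right)} = \frac{50 \left(-38 - 19\right)}{3} = \frac{50}{3} \left(-57\right) = -950$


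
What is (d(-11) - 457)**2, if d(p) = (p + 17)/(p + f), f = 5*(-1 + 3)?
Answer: 214369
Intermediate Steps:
f = 10 (f = 5*2 = 10)
d(p) = (17 + p)/(10 + p) (d(p) = (p + 17)/(p + 10) = (17 + p)/(10 + p))
(d(-11) - 457)**2 = ((17 - 11)/(10 - 11) - 457)**2 = (6/(-1) - 457)**2 = (-1*6 - 457)**2 = (-6 - 457)**2 = (-463)**2 = 214369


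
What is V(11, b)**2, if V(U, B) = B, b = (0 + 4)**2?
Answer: 256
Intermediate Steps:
b = 16 (b = 4**2 = 16)
V(11, b)**2 = 16**2 = 256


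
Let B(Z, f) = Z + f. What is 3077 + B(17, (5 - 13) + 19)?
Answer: 3105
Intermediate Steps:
3077 + B(17, (5 - 13) + 19) = 3077 + (17 + ((5 - 13) + 19)) = 3077 + (17 + (-8 + 19)) = 3077 + (17 + 11) = 3077 + 28 = 3105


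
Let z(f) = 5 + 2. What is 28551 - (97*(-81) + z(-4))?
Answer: 36401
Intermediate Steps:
z(f) = 7
28551 - (97*(-81) + z(-4)) = 28551 - (97*(-81) + 7) = 28551 - (-7857 + 7) = 28551 - 1*(-7850) = 28551 + 7850 = 36401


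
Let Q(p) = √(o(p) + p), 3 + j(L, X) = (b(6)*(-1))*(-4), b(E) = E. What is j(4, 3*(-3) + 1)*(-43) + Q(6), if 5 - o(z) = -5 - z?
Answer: -903 + √22 ≈ -898.31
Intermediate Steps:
o(z) = 10 + z (o(z) = 5 - (-5 - z) = 5 + (5 + z) = 10 + z)
j(L, X) = 21 (j(L, X) = -3 + (6*(-1))*(-4) = -3 - 6*(-4) = -3 + 24 = 21)
Q(p) = √(10 + 2*p) (Q(p) = √((10 + p) + p) = √(10 + 2*p))
j(4, 3*(-3) + 1)*(-43) + Q(6) = 21*(-43) + √(10 + 2*6) = -903 + √(10 + 12) = -903 + √22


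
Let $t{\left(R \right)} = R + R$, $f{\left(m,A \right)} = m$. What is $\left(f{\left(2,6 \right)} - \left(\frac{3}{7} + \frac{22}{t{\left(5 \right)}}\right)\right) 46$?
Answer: $- \frac{1012}{35} \approx -28.914$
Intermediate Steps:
$t{\left(R \right)} = 2 R$
$\left(f{\left(2,6 \right)} - \left(\frac{3}{7} + \frac{22}{t{\left(5 \right)}}\right)\right) 46 = \left(2 - \left(\frac{3}{7} + \frac{11}{5}\right)\right) 46 = \left(2 - \left(\frac{3}{7} + \frac{22}{10}\right)\right) 46 = \left(2 - \frac{92}{35}\right) 46 = \left(- \frac{22}{35}\right) 46 = - \frac{1012}{35}$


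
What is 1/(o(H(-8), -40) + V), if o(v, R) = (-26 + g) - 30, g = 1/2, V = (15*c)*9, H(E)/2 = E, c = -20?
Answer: -2/5511 ≈ -0.00036291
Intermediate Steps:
H(E) = 2*E
V = -2700 (V = (15*(-20))*9 = -300*9 = -2700)
g = 1/2 ≈ 0.50000
o(v, R) = -111/2 (o(v, R) = (-26 + 1/2) - 30 = -51/2 - 30 = -111/2)
1/(o(H(-8), -40) + V) = 1/(-111/2 - 2700) = 1/(-5511/2) = -2/5511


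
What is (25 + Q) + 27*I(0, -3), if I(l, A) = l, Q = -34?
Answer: -9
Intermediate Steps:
(25 + Q) + 27*I(0, -3) = (25 - 34) + 27*0 = -9 + 0 = -9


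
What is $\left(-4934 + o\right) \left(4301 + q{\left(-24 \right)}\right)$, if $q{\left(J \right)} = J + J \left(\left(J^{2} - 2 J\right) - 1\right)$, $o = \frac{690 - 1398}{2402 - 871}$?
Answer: $\frac{80646016850}{1531} \approx 5.2675 \cdot 10^{7}$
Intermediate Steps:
$o = - \frac{708}{1531} \approx -0.46244$
$q{\left(J \right)} = J + J \left(-1 + J^{2} - 2 J\right)$
$\left(-4934 + o\right) \left(4301 + q{\left(-24 \right)}\right) = \left(-4934 - \frac{708}{1531}\right) \left(4301 + \left(-24\right)^{2} \left(-2 - 24\right)\right) = - \frac{7554662 \left(4301 + 576 \left(-26\right)\right)}{1531} = - \frac{7554662 \left(4301 - 14976\right)}{1531} = \left(- \frac{7554662}{1531}\right) \left(-10675\right) = \frac{80646016850}{1531}$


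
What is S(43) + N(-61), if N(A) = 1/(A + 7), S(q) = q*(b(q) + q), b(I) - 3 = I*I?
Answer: 4400189/54 ≈ 81485.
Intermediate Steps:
b(I) = 3 + I² (b(I) = 3 + I*I = 3 + I²)
S(q) = q*(3 + q + q²) (S(q) = q*((3 + q²) + q) = q*(3 + q + q²))
N(A) = 1/(7 + A)
S(43) + N(-61) = 43*(3 + 43 + 43²) + 1/(7 - 61) = 43*(3 + 43 + 1849) + 1/(-54) = 43*1895 - 1/54 = 81485 - 1/54 = 4400189/54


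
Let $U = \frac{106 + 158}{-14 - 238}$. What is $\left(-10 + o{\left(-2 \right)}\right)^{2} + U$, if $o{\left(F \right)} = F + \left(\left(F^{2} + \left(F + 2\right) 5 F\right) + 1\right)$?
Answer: $\frac{1007}{21} \approx 47.952$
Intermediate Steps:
$o{\left(F \right)} = 1 + F + F^{2} + F \left(10 + 5 F\right)$ ($o{\left(F \right)} = F + \left(\left(F^{2} + \left(2 + F\right) 5 F\right) + 1\right) = F + \left(\left(F^{2} + \left(10 + 5 F\right) F\right) + 1\right) = F + \left(\left(F^{2} + F \left(10 + 5 F\right)\right) + 1\right) = F + \left(1 + F^{2} + F \left(10 + 5 F\right)\right) = 1 + F + F^{2} + F \left(10 + 5 F\right)$)
$U = - \frac{22}{21}$ ($U = \frac{264}{-252} = 264 \left(- \frac{1}{252}\right) = - \frac{22}{21} \approx -1.0476$)
$\left(-10 + o{\left(-2 \right)}\right)^{2} + U = \left(-10 + \left(1 + 6 \left(-2\right)^{2} + 11 \left(-2\right)\right)\right)^{2} - \frac{22}{21} = \left(-10 + \left(1 + 6 \cdot 4 - 22\right)\right)^{2} - \frac{22}{21} = \left(-10 + \left(1 + 24 - 22\right)\right)^{2} - \frac{22}{21} = \left(-10 + 3\right)^{2} - \frac{22}{21} = \left(-7\right)^{2} - \frac{22}{21} = 49 - \frac{22}{21} = \frac{1007}{21}$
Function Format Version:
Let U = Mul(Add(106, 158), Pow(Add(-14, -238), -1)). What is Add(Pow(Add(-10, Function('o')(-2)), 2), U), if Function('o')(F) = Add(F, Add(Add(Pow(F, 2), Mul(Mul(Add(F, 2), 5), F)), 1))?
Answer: Rational(1007, 21) ≈ 47.952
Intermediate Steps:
Function('o')(F) = Add(1, F, Pow(F, 2), Mul(F, Add(10, Mul(5, F)))) (Function('o')(F) = Add(F, Add(Add(Pow(F, 2), Mul(Mul(Add(2, F), 5), F)), 1)) = Add(F, Add(Add(Pow(F, 2), Mul(Add(10, Mul(5, F)), F)), 1)) = Add(F, Add(Add(Pow(F, 2), Mul(F, Add(10, Mul(5, F)))), 1)) = Add(F, Add(1, Pow(F, 2), Mul(F, Add(10, Mul(5, F))))) = Add(1, F, Pow(F, 2), Mul(F, Add(10, Mul(5, F)))))
U = Rational(-22, 21) (U = Mul(264, Pow(-252, -1)) = Mul(264, Rational(-1, 252)) = Rational(-22, 21) ≈ -1.0476)
Add(Pow(Add(-10, Function('o')(-2)), 2), U) = Add(Pow(Add(-10, Add(1, Mul(6, Pow(-2, 2)), Mul(11, -2))), 2), Rational(-22, 21)) = Add(Pow(Add(-10, Add(1, Mul(6, 4), -22)), 2), Rational(-22, 21)) = Add(Pow(Add(-10, Add(1, 24, -22)), 2), Rational(-22, 21)) = Add(Pow(Add(-10, 3), 2), Rational(-22, 21)) = Add(Pow(-7, 2), Rational(-22, 21)) = Add(49, Rational(-22, 21)) = Rational(1007, 21)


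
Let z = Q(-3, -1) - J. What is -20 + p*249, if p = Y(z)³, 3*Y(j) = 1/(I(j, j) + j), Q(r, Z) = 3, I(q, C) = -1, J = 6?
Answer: -11603/576 ≈ -20.144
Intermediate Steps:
z = -3 (z = 3 - 1*6 = 3 - 6 = -3)
Y(j) = 1/(3*(-1 + j))
p = -1/1728 (p = (1/(3*(-1 - 3)))³ = ((⅓)/(-4))³ = ((⅓)*(-¼))³ = (-1/12)³ = -1/1728 ≈ -0.00057870)
-20 + p*249 = -20 - 1/1728*249 = -20 - 83/576 = -11603/576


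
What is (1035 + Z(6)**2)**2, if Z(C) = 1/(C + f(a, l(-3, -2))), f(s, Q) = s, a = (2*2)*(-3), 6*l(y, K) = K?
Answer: 1388382121/1296 ≈ 1.0713e+6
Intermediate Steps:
l(y, K) = K/6
a = -12 (a = 4*(-3) = -12)
Z(C) = 1/(-12 + C) (Z(C) = 1/(C - 12) = 1/(-12 + C))
(1035 + Z(6)**2)**2 = (1035 + (1/(-12 + 6))**2)**2 = (1035 + (1/(-6))**2)**2 = (1035 + (-1/6)**2)**2 = (1035 + 1/36)**2 = (37261/36)**2 = 1388382121/1296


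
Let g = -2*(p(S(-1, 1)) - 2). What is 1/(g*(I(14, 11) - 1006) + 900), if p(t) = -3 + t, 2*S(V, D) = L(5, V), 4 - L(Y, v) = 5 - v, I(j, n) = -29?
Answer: -1/11520 ≈ -8.6806e-5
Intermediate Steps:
L(Y, v) = -1 + v (L(Y, v) = 4 - (5 - v) = 4 + (-5 + v) = -1 + v)
S(V, D) = -½ + V/2 (S(V, D) = (-1 + V)/2 = -½ + V/2)
g = 12 (g = -2*((-3 + (-½ + (½)*(-1))) - 2) = -2*((-3 + (-½ - ½)) - 2) = -2*((-3 - 1) - 2) = -2*(-4 - 2) = -2*(-6) = 12)
1/(g*(I(14, 11) - 1006) + 900) = 1/(12*(-29 - 1006) + 900) = 1/(12*(-1035) + 900) = 1/(-12420 + 900) = 1/(-11520) = -1/11520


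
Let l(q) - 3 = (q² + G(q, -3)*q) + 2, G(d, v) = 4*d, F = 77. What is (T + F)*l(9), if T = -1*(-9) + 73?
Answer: 65190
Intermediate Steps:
l(q) = 5 + 5*q² (l(q) = 3 + ((q² + (4*q)*q) + 2) = 3 + ((q² + 4*q²) + 2) = 3 + (5*q² + 2) = 3 + (2 + 5*q²) = 5 + 5*q²)
T = 82 (T = 9 + 73 = 82)
(T + F)*l(9) = (82 + 77)*(5 + 5*9²) = 159*(5 + 5*81) = 159*(5 + 405) = 159*410 = 65190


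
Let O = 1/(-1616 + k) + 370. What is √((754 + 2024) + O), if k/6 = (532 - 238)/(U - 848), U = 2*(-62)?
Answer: √137507761/209 ≈ 56.107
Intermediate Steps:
U = -124
k = -49/27 (k = 6*((532 - 238)/(-124 - 848)) = 6*(294/(-972)) = 6*(294*(-1/972)) = 6*(-49/162) = -49/27 ≈ -1.8148)
O = 16161943/43681 (O = 1/(-1616 - 49/27) + 370 = 1/(-43681/27) + 370 = -27/43681 + 370 = 16161943/43681 ≈ 370.00)
√((754 + 2024) + O) = √((754 + 2024) + 16161943/43681) = √(2778 + 16161943/43681) = √(137507761/43681) = √137507761/209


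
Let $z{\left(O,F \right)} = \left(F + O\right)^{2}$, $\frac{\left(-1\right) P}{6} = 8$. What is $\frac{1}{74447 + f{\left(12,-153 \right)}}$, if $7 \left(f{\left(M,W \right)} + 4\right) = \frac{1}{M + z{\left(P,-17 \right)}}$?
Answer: $\frac{29659}{2207904938} \approx 1.3433 \cdot 10^{-5}$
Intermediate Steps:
$P = -48$ ($P = \left(-6\right) 8 = -48$)
$f{\left(M,W \right)} = -4 + \frac{1}{7 \left(4225 + M\right)}$ ($f{\left(M,W \right)} = -4 + \frac{1}{7 \left(M + \left(-17 - 48\right)^{2}\right)} = -4 + \frac{1}{7 \left(M + \left(-65\right)^{2}\right)} = -4 + \frac{1}{7 \left(M + 4225\right)} = -4 + \frac{1}{7 \left(4225 + M\right)}$)
$\frac{1}{74447 + f{\left(12,-153 \right)}} = \frac{1}{74447 + \frac{-118299 - 336}{7 \left(4225 + 12\right)}} = \frac{1}{74447 + \frac{-118299 - 336}{7 \cdot 4237}} = \frac{1}{74447 + \frac{1}{7} \cdot \frac{1}{4237} \left(-118635\right)} = \frac{1}{74447 - \frac{118635}{29659}} = \frac{1}{\frac{2207904938}{29659}} = \frac{29659}{2207904938}$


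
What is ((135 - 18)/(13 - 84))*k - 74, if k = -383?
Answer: 39557/71 ≈ 557.14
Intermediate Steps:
((135 - 18)/(13 - 84))*k - 74 = ((135 - 18)/(13 - 84))*(-383) - 74 = (117/(-71))*(-383) - 74 = (117*(-1/71))*(-383) - 74 = -117/71*(-383) - 74 = 44811/71 - 74 = 39557/71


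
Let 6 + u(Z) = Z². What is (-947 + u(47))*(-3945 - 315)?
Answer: -5350560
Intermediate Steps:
u(Z) = -6 + Z²
(-947 + u(47))*(-3945 - 315) = (-947 + (-6 + 47²))*(-3945 - 315) = (-947 + (-6 + 2209))*(-4260) = (-947 + 2203)*(-4260) = 1256*(-4260) = -5350560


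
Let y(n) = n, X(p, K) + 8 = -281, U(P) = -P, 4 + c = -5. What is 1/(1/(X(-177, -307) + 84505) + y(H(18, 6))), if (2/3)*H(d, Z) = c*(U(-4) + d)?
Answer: -84216/25012151 ≈ -0.0033670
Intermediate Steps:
c = -9 (c = -4 - 5 = -9)
X(p, K) = -289 (X(p, K) = -8 - 281 = -289)
H(d, Z) = -54 - 27*d/2 (H(d, Z) = 3*(-9*(-1*(-4) + d))/2 = 3*(-9*(4 + d))/2 = 3*(-36 - 9*d)/2 = -54 - 27*d/2)
1/(1/(X(-177, -307) + 84505) + y(H(18, 6))) = 1/(1/(-289 + 84505) + (-54 - 27/2*18)) = 1/(1/84216 + (-54 - 243)) = 1/(1/84216 - 297) = 1/(-25012151/84216) = -84216/25012151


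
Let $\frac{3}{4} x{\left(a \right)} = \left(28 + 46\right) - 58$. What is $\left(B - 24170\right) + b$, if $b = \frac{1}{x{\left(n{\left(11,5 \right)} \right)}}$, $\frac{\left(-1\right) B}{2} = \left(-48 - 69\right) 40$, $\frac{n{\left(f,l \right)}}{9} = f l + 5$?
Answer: $- \frac{947837}{64} \approx -14810.0$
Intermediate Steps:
$n{\left(f,l \right)} = 45 + 9 f l$ ($n{\left(f,l \right)} = 9 \left(f l + 5\right) = 9 \left(5 + f l\right) = 45 + 9 f l$)
$x{\left(a \right)} = \frac{64}{3}$ ($x{\left(a \right)} = \frac{4 \left(\left(28 + 46\right) - 58\right)}{3} = \frac{4 \left(74 - 58\right)}{3} = \frac{4}{3} \cdot 16 = \frac{64}{3}$)
$B = 9360$ ($B = - 2 \left(-48 - 69\right) 40 = - 2 \left(\left(-117\right) 40\right) = \left(-2\right) \left(-4680\right) = 9360$)
$b = \frac{3}{64}$ ($b = \frac{1}{\frac{64}{3}} = \frac{3}{64} \approx 0.046875$)
$\left(B - 24170\right) + b = \left(9360 - 24170\right) + \frac{3}{64} = -14810 + \frac{3}{64} = - \frac{947837}{64}$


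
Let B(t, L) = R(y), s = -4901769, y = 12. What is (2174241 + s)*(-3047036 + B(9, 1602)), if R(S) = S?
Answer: 8310843276672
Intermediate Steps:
B(t, L) = 12
(2174241 + s)*(-3047036 + B(9, 1602)) = (2174241 - 4901769)*(-3047036 + 12) = -2727528*(-3047024) = 8310843276672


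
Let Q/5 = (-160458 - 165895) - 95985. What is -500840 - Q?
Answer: 1610850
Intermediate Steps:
Q = -2111690 (Q = 5*((-160458 - 165895) - 95985) = 5*(-326353 - 95985) = 5*(-422338) = -2111690)
-500840 - Q = -500840 - 1*(-2111690) = -500840 + 2111690 = 1610850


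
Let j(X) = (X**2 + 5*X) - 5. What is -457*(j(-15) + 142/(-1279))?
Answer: -84688041/1279 ≈ -66214.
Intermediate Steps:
j(X) = -5 + X**2 + 5*X
-457*(j(-15) + 142/(-1279)) = -457*((-5 + (-15)**2 + 5*(-15)) + 142/(-1279)) = -457*((-5 + 225 - 75) + 142*(-1/1279)) = -457*(145 - 142/1279) = -457*185313/1279 = -84688041/1279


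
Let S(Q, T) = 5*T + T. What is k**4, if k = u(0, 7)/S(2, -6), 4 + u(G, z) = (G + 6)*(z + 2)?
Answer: 390625/104976 ≈ 3.7211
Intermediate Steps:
S(Q, T) = 6*T
u(G, z) = -4 + (2 + z)*(6 + G) (u(G, z) = -4 + (G + 6)*(z + 2) = -4 + (6 + G)*(2 + z) = -4 + (2 + z)*(6 + G))
k = -25/18 (k = (8 + 2*0 + 6*7 + 0*7)/((6*(-6))) = (8 + 0 + 42 + 0)/(-36) = 50*(-1/36) = -25/18 ≈ -1.3889)
k**4 = (-25/18)**4 = 390625/104976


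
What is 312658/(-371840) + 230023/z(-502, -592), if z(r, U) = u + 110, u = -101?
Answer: 42764469199/1673280 ≈ 25557.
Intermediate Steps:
z(r, U) = 9 (z(r, U) = -101 + 110 = 9)
312658/(-371840) + 230023/z(-502, -592) = 312658/(-371840) + 230023/9 = 312658*(-1/371840) + 230023*(1/9) = -156329/185920 + 230023/9 = 42764469199/1673280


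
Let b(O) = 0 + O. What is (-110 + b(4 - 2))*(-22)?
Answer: 2376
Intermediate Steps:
b(O) = O
(-110 + b(4 - 2))*(-22) = (-110 + (4 - 2))*(-22) = (-110 + 2)*(-22) = -108*(-22) = 2376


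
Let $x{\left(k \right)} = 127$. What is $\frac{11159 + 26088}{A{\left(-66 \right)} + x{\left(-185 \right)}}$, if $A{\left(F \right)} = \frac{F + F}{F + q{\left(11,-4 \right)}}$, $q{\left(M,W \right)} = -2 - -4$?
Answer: $\frac{85136}{295} \approx 288.6$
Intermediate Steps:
$q{\left(M,W \right)} = 2$ ($q{\left(M,W \right)} = -2 + 4 = 2$)
$A{\left(F \right)} = \frac{2 F}{2 + F}$ ($A{\left(F \right)} = \frac{F + F}{F + 2} = \frac{2 F}{2 + F}$)
$\frac{11159 + 26088}{A{\left(-66 \right)} + x{\left(-185 \right)}} = \frac{11159 + 26088}{2 \left(-66\right) \frac{1}{2 - 66} + 127} = \frac{37247}{2 \left(-66\right) \frac{1}{-64} + 127} = \frac{37247}{2 \left(-66\right) \left(- \frac{1}{64}\right) + 127} = \frac{37247}{\frac{33}{16} + 127} = \frac{37247}{\frac{2065}{16}} = 37247 \cdot \frac{16}{2065} = \frac{85136}{295}$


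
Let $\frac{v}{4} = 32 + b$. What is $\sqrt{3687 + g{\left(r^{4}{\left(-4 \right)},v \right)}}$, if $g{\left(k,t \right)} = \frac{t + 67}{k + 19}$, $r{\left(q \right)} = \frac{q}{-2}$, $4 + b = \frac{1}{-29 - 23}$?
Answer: $\frac{\sqrt{764359505}}{455} \approx 60.763$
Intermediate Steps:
$b = - \frac{209}{52}$ ($b = -4 + \frac{1}{-29 - 23} = -4 + \frac{1}{-52} = -4 - \frac{1}{52} = - \frac{209}{52} \approx -4.0192$)
$r{\left(q \right)} = - \frac{q}{2}$ ($r{\left(q \right)} = q \left(- \frac{1}{2}\right) = - \frac{q}{2}$)
$v = \frac{1455}{13}$ ($v = 4 \left(32 - \frac{209}{52}\right) = 4 \cdot \frac{1455}{52} = \frac{1455}{13} \approx 111.92$)
$g{\left(k,t \right)} = \frac{67 + t}{19 + k}$
$\sqrt{3687 + g{\left(r^{4}{\left(-4 \right)},v \right)}} = \sqrt{3687 + \frac{67 + \frac{1455}{13}}{19 + \left(\left(- \frac{1}{2}\right) \left(-4\right)\right)^{4}}} = \sqrt{3687 + \frac{1}{19 + 2^{4}} \cdot \frac{2326}{13}} = \sqrt{3687 + \frac{1}{19 + 16} \cdot \frac{2326}{13}} = \sqrt{3687 + \frac{1}{35} \cdot \frac{2326}{13}} = \sqrt{3687 + \frac{2326}{455}} = \sqrt{\frac{1679911}{455}} = \frac{\sqrt{764359505}}{455}$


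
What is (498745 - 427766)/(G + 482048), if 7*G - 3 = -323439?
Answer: 496853/3050900 ≈ 0.16285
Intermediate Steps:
G = -323436/7 (G = 3/7 + (⅐)*(-323439) = 3/7 - 323439/7 = -323436/7 ≈ -46205.)
(498745 - 427766)/(G + 482048) = (498745 - 427766)/(-323436/7 + 482048) = 70979/(3050900/7) = 70979*(7/3050900) = 496853/3050900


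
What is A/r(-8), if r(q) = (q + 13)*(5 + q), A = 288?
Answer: -96/5 ≈ -19.200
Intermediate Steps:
r(q) = (5 + q)*(13 + q) (r(q) = (13 + q)*(5 + q) = (5 + q)*(13 + q))
A/r(-8) = 288/(65 + (-8)**2 + 18*(-8)) = 288/(65 + 64 - 144) = 288/(-15) = 288*(-1/15) = -96/5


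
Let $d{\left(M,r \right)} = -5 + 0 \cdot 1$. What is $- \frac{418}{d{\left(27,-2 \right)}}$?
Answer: $\frac{418}{5} \approx 83.6$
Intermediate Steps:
$d{\left(M,r \right)} = -5$ ($d{\left(M,r \right)} = -5 + 0 = -5$)
$- \frac{418}{d{\left(27,-2 \right)}} = - \frac{418}{-5} = \left(-418\right) \left(- \frac{1}{5}\right) = \frac{418}{5}$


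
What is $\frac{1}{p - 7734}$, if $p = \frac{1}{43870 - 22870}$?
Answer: $- \frac{21000}{162413999} \approx -0.0001293$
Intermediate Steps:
$p = \frac{1}{21000} \approx 4.7619 \cdot 10^{-5}$
$\frac{1}{p - 7734} = \frac{1}{\frac{1}{21000} - 7734} = \frac{1}{- \frac{162413999}{21000}} = - \frac{21000}{162413999}$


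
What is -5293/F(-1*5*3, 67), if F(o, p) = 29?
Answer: -5293/29 ≈ -182.52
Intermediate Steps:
-5293/F(-1*5*3, 67) = -5293/29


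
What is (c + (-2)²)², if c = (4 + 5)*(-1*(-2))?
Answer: 484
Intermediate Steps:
c = 18 (c = 9*2 = 18)
(c + (-2)²)² = (18 + (-2)²)² = (18 + 4)² = 22² = 484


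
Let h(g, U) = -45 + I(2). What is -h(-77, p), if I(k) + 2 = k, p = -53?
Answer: 45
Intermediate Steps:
I(k) = -2 + k
h(g, U) = -45 (h(g, U) = -45 + (-2 + 2) = -45 + 0 = -45)
-h(-77, p) = -1*(-45) = 45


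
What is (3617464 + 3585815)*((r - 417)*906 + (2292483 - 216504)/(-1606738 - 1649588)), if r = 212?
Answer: -484059951786475729/361814 ≈ -1.3379e+12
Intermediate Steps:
(3617464 + 3585815)*((r - 417)*906 + (2292483 - 216504)/(-1606738 - 1649588)) = (3617464 + 3585815)*((212 - 417)*906 + (2292483 - 216504)/(-1606738 - 1649588)) = 7203279*(-205*906 + 2075979/(-3256326)) = 7203279*(-185730 + 2075979*(-1/3256326)) = 7203279*(-185730 - 691993/1085442) = 7203279*(-201599834653/1085442) = -484059951786475729/361814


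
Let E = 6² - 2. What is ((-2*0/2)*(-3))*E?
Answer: 0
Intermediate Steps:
E = 34 (E = 36 - 2 = 34)
((-2*0/2)*(-3))*E = ((-2*0/2)*(-3))*34 = ((0*(½))*(-3))*34 = (0*(-3))*34 = 0*34 = 0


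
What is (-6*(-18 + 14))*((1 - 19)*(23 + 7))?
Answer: -12960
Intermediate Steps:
(-6*(-18 + 14))*((1 - 19)*(23 + 7)) = (-6*(-4))*(-18*30) = 24*(-540) = -12960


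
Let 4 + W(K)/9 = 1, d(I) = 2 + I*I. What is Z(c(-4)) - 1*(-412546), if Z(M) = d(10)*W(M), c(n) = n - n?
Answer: 409792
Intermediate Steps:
d(I) = 2 + I²
c(n) = 0
W(K) = -27 (W(K) = -36 + 9*1 = -36 + 9 = -27)
Z(M) = -2754 (Z(M) = (2 + 10²)*(-27) = (2 + 100)*(-27) = 102*(-27) = -2754)
Z(c(-4)) - 1*(-412546) = -2754 - 1*(-412546) = -2754 + 412546 = 409792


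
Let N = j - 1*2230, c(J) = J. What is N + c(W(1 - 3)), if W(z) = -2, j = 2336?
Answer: 104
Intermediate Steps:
N = 106 (N = 2336 - 1*2230 = 2336 - 2230 = 106)
N + c(W(1 - 3)) = 106 - 2 = 104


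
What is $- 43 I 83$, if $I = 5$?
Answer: $-17845$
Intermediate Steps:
$- 43 I 83 = \left(-43\right) 5 \cdot 83 = \left(-215\right) 83 = -17845$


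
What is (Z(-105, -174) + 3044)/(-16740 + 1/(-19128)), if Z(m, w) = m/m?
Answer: -58244760/320202721 ≈ -0.18190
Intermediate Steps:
Z(m, w) = 1
(Z(-105, -174) + 3044)/(-16740 + 1/(-19128)) = (1 + 3044)/(-16740 + 1/(-19128)) = 3045/(-16740 - 1/19128) = 3045/(-320202721/19128) = 3045*(-19128/320202721) = -58244760/320202721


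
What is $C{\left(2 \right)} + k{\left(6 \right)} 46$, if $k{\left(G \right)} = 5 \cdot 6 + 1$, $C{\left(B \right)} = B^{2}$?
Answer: $1430$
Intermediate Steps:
$k{\left(G \right)} = 31$ ($k{\left(G \right)} = 30 + 1 = 31$)
$C{\left(2 \right)} + k{\left(6 \right)} 46 = 2^{2} + 31 \cdot 46 = 4 + 1426 = 1430$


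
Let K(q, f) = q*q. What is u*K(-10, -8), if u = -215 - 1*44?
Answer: -25900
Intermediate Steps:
K(q, f) = q²
u = -259 (u = -215 - 44 = -259)
u*K(-10, -8) = -259*(-10)² = -259*100 = -25900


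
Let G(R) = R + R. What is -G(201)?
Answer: -402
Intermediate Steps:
G(R) = 2*R
-G(201) = -2*201 = -1*402 = -402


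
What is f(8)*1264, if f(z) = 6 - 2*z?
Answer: -12640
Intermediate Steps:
f(8)*1264 = (6 - 2*8)*1264 = (6 - 16)*1264 = -10*1264 = -12640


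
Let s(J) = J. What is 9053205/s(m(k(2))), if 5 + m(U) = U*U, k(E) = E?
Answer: -9053205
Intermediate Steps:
m(U) = -5 + U**2 (m(U) = -5 + U*U = -5 + U**2)
9053205/s(m(k(2))) = 9053205/(-5 + 2**2) = 9053205/(-5 + 4) = 9053205/(-1) = 9053205*(-1) = -9053205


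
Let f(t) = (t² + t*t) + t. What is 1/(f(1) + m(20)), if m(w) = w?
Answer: 1/23 ≈ 0.043478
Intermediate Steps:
f(t) = t + 2*t² (f(t) = (t² + t²) + t = 2*t² + t = t + 2*t²)
1/(f(1) + m(20)) = 1/(1*(1 + 2*1) + 20) = 1/(1*(1 + 2) + 20) = 1/(1*3 + 20) = 1/(3 + 20) = 1/23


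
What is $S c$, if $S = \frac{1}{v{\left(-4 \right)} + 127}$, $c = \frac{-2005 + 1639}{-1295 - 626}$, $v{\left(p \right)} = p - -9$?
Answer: $\frac{61}{42262} \approx 0.0014434$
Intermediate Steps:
$v{\left(p \right)} = 9 + p$ ($v{\left(p \right)} = p + 9 = 9 + p$)
$c = \frac{366}{1921}$ ($c = - \frac{366}{-1921} = \left(-366\right) \left(- \frac{1}{1921}\right) = \frac{366}{1921} \approx 0.19053$)
$S = \frac{1}{132}$ ($S = \frac{1}{\left(9 - 4\right) + 127} = \frac{1}{5 + 127} = \frac{1}{132} \approx 0.0075758$)
$S c = \frac{1}{132} \cdot \frac{366}{1921} = \frac{61}{42262}$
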